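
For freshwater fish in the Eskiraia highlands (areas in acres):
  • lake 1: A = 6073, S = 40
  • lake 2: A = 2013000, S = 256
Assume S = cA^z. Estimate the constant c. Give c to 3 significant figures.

z = ln(S₂/S₁) / ln(A₂/A₁) = ln(256/40) / ln(2013000/6073) = 1.8563 / 5.8035 = 0.3199
c = S₁ / A₁^z = 40 / 6073^0.3199 = 40 / 16.22 = 2.466

2.47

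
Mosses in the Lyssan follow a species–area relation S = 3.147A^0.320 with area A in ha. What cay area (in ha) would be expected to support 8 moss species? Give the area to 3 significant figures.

8 = 3.147 × A^0.32  ⇒  A^0.32 = 8/3.147 = 2.542
ln A = ln(2.542) / 0.32 = 0.9330 / 0.32 = 2.9156
A = e^2.9156 ≈ 18.46 ha

18.5 ha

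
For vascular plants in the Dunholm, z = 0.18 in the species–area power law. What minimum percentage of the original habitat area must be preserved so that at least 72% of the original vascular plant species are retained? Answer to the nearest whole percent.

16%

Need (A_new/A_old)^0.18 = 0.72, so A_new/A_old = 0.72^(1/0.18) = 0.72^5.556
ln(A_new/A_old) = ln 0.72 / 0.18 = -0.3285 / 0.18 = -1.8250
A_new/A_old = e^-1.8250 ≈ 0.1612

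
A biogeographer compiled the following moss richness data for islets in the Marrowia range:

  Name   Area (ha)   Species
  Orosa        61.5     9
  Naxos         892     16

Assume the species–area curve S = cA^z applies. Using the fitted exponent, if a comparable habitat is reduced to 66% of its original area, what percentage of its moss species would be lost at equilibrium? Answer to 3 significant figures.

8.55%

z = ln(16/9) / ln(892/61.5) = 0.5754 / 2.6744 = 0.2151
S_new/S_old = (A_new/A_old)^z = 0.66^0.2151 = exp(0.2151 × -0.4155) = 0.9145
Fraction lost = 1 − 0.9145 = 0.08551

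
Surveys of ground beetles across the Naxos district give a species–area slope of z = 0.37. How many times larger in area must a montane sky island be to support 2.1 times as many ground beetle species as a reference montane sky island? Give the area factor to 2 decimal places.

(A₂/A₁)^0.37 = 2.1, so A₂/A₁ = 2.1^(1/0.37) = 2.1^2.703
ln(A₂/A₁) = ln 2.1 / 0.37 = 0.7419 / 0.37 = 2.0052
A₂/A₁ = e^2.0052 ≈ 7.428

7.43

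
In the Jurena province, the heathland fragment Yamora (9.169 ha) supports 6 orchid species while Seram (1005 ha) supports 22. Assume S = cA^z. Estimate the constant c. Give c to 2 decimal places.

3.25

z = ln(S₂/S₁) / ln(A₂/A₁) = ln(22/6) / ln(1005/9.169) = 1.2993 / 4.6969 = 0.2766
c = S₁ / A₁^z = 6 / 9.169^0.2766 = 6 / 1.846 = 3.25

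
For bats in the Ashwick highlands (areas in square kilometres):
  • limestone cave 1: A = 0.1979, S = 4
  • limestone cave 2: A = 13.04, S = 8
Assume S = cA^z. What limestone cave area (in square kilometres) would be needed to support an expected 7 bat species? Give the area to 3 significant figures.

z = ln(8/4) / ln(13.04/0.1979) = 0.6931 / 4.1880 = 0.1655
c = 4 / 0.1979^0.1655 = 4 / 0.7648 = 5.23
A = (7/5.23)^(1/0.1655) ⇒ ln A = ln(1.338)/0.1655 = 1.7612
A = e^1.7612 ≈ 5.82 square kilometres

5.82 square kilometres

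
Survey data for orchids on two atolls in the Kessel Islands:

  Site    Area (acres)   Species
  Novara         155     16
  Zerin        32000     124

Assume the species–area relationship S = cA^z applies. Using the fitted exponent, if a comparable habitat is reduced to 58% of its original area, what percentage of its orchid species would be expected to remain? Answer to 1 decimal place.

81.1%

z = ln(124/16) / ln(32000/155) = 2.0477 / 5.3301 = 0.3842
S_new/S_old = (A_new/A_old)^z = 0.58^0.3842 = exp(0.3842 × -0.5447) = 0.8112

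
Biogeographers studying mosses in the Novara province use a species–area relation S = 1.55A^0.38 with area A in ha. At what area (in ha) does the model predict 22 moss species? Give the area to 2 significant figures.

22 = 1.55 × A^0.38  ⇒  A^0.38 = 22/1.55 = 14.19
ln A = ln(14.19) / 0.38 = 2.6528 / 0.38 = 6.9810
A = e^6.9810 ≈ 1076 ha

1100 ha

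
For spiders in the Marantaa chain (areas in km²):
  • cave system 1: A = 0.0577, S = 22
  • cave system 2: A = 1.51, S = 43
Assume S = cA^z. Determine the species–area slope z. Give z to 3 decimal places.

Taking logs: ln S = ln c + z ln A, so z = (ln S₂ − ln S₁)/(ln A₂ − ln A₁).
z = ln(43/22) / ln(1.51/0.0577) = ln(1.955) / ln(26.17) = 0.6702 / 3.2646 = 0.2053

0.205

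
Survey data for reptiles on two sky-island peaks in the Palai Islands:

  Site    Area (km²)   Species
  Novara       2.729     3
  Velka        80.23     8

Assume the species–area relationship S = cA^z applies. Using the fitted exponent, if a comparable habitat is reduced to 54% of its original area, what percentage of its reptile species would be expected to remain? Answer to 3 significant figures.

83.6%

z = ln(8/3) / ln(80.23/2.729) = 0.9808 / 3.3810 = 0.2901
S_new/S_old = (A_new/A_old)^z = 0.54^0.2901 = exp(0.2901 × -0.6162) = 0.8363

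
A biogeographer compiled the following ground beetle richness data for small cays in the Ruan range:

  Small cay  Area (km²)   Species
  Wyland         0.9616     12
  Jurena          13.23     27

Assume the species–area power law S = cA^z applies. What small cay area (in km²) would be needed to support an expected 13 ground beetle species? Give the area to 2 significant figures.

z = ln(27/12) / ln(13.23/0.9616) = 0.8109 / 2.6216 = 0.3093
c = 12 / 0.9616^0.3093 = 12 / 0.988 = 12.15
A = (13/12.15)^(1/0.3093) ⇒ ln A = ln(1.07)/0.3093 = 0.2196
A = e^0.2196 ≈ 1.246 km²

1.2 km²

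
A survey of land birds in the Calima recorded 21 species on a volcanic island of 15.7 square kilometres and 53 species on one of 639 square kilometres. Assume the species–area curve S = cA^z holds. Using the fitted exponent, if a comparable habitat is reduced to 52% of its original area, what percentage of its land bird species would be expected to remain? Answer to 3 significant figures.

z = ln(53/21) / ln(639/15.7) = 0.9258 / 3.7062 = 0.2498
S_new/S_old = (A_new/A_old)^z = 0.52^0.2498 = exp(0.2498 × -0.6539) = 0.8493

84.9%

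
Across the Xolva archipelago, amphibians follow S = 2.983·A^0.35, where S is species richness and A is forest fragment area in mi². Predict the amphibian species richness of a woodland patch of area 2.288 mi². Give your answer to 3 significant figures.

S = 2.983 × 2.288^0.35
ln S = ln 2.983 + 0.35 × ln 2.288 = 1.0929 + 0.35 × 0.8277 = 1.3826
S = e^1.3826 ≈ 3.985

3.99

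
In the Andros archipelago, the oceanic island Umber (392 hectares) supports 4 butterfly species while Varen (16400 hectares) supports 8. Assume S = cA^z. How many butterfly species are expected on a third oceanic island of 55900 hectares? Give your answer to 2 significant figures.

10

z = ln(8/4) / ln(16400/392) = 0.6931 / 3.7338 = 0.1856
c = 4 / 392^0.1856 = 4 / 3.03 = 1.32
S₃ = 1.32 × 55900^0.1856 = 1.32 × 7.609 ≈ 10.05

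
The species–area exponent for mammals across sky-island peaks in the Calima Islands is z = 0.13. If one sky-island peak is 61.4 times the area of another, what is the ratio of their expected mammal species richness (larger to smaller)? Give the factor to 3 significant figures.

S₂/S₁ = (A₂/A₁)^z = 61.4^0.13
ln(S₂/S₁) = 0.13 × ln 61.4 = 0.13 × 4.1174 = 0.5353
S₂/S₁ = e^0.5353 ≈ 1.708

1.71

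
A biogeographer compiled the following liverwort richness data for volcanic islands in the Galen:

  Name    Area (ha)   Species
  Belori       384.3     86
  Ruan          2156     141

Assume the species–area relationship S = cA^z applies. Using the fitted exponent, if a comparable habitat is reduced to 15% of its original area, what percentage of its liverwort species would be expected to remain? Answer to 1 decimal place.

58.0%

z = ln(141/86) / ln(2156/384.3) = 0.4944 / 1.7246 = 0.2867
S_new/S_old = (A_new/A_old)^z = 0.15^0.2867 = exp(0.2867 × -1.8971) = 0.5805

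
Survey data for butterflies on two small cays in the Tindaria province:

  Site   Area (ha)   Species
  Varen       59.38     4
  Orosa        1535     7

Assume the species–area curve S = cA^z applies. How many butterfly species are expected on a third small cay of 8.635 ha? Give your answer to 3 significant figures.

z = ln(7/4) / ln(1535/59.38) = 0.5596 / 3.2523 = 0.1721
c = 4 / 59.38^0.1721 = 4 / 2.019 = 1.981
S₃ = 1.981 × 8.635^0.1721 = 1.981 × 1.449 ≈ 2.871

2.87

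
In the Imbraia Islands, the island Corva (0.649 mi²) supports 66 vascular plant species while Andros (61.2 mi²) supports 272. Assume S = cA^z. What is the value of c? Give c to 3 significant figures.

75.5

z = ln(S₂/S₁) / ln(A₂/A₁) = ln(272/66) / ln(61.2/0.649) = 1.4161 / 4.5465 = 0.3115
c = S₁ / A₁^z = 66 / 0.649^0.3115 = 66 / 0.874 = 75.51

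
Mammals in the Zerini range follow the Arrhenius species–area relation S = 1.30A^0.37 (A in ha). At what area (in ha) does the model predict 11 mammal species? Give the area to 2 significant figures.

320 ha

11 = 1.3 × A^0.37  ⇒  A^0.37 = 11/1.3 = 8.462
ln A = ln(8.462) / 0.37 = 2.1355 / 0.37 = 5.7717
A = e^5.7717 ≈ 321.1 ha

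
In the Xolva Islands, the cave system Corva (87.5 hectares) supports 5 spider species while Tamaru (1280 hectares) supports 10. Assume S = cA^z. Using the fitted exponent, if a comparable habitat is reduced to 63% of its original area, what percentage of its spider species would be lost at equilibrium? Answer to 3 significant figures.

z = ln(10/5) / ln(1280/87.5) = 0.6931 / 2.6830 = 0.2584
S_new/S_old = (A_new/A_old)^z = 0.63^0.2584 = exp(0.2584 × -0.4620) = 0.8875
Fraction lost = 1 − 0.8875 = 0.1125

11.3%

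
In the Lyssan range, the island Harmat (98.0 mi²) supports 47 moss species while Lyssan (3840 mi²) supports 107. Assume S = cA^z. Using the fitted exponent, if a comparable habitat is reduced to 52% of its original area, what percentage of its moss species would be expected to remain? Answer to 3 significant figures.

z = ln(107/47) / ln(3840/98) = 0.8227 / 3.6683 = 0.2243
S_new/S_old = (A_new/A_old)^z = 0.52^0.2243 = exp(0.2243 × -0.6539) = 0.8636

86.4%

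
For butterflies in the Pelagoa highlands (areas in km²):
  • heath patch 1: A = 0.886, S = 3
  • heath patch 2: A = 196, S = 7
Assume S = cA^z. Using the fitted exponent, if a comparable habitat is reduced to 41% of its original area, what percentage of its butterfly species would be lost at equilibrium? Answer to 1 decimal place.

13.1%

z = ln(7/3) / ln(196/0.886) = 0.8473 / 5.3992 = 0.1569
S_new/S_old = (A_new/A_old)^z = 0.41^0.1569 = exp(0.1569 × -0.8916) = 0.8694
Fraction lost = 1 − 0.8694 = 0.1306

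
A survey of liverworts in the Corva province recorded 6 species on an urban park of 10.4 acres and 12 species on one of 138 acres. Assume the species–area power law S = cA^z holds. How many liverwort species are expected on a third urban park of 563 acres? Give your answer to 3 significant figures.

z = ln(12/6) / ln(138/10.4) = 0.6931 / 2.5854 = 0.2681
c = 6 / 10.4^0.2681 = 6 / 1.874 = 3.202
S₃ = 3.202 × 563^0.2681 = 3.202 × 5.463 ≈ 17.49

17.5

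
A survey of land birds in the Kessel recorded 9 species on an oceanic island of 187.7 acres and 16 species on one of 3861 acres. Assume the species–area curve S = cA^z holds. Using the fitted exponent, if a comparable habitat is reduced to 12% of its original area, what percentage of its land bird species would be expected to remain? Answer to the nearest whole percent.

z = ln(16/9) / ln(3861/187.7) = 0.5754 / 3.0238 = 0.1903
S_new/S_old = (A_new/A_old)^z = 0.12^0.1903 = exp(0.1903 × -2.1203) = 0.668

67%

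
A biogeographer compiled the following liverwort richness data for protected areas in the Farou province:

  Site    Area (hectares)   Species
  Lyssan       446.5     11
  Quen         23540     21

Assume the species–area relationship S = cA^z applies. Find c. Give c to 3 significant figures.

z = ln(S₂/S₁) / ln(A₂/A₁) = ln(21/11) / ln(23540/446.5) = 0.6466 / 3.9650 = 0.1631
c = S₁ / A₁^z = 11 / 446.5^0.1631 = 11 / 2.705 = 4.067

4.07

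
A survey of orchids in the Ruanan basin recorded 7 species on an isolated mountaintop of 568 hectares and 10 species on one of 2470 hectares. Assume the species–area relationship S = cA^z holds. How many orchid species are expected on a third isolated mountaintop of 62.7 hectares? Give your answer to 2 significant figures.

4.1

z = ln(10/7) / ln(2470/568) = 0.3567 / 1.4699 = 0.2427
c = 7 / 568^0.2427 = 7 / 4.66 = 1.502
S₃ = 1.502 × 62.7^0.2427 = 1.502 × 2.73 ≈ 4.101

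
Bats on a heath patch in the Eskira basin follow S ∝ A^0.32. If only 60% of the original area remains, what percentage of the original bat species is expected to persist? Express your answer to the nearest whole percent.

S_new/S_old = (A_new/A_old)^z = 0.6^0.32
= exp(0.32 × ln 0.6) = exp(0.32 × -0.5108) = exp(-0.1635) ≈ 0.8492

85%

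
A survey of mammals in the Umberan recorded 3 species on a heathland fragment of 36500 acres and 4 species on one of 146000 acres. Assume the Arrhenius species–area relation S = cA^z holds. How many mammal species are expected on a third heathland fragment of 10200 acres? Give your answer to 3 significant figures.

2.30

z = ln(4/3) / ln(146000/36500) = 0.2877 / 1.3863 = 0.2075
c = 3 / 36500^0.2075 = 3 / 8.846 = 0.3391
S₃ = 0.3391 × 10200^0.2075 = 0.3391 × 6.79 ≈ 2.303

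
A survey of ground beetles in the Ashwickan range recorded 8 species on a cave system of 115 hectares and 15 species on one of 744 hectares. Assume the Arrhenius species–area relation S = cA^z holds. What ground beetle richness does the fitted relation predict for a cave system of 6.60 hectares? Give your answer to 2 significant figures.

z = ln(15/8) / ln(744/115) = 0.6286 / 1.8671 = 0.3367
c = 8 / 115^0.3367 = 8 / 4.941 = 1.619
S₃ = 1.619 × 6.6^0.3367 = 1.619 × 1.888 ≈ 3.057

3.1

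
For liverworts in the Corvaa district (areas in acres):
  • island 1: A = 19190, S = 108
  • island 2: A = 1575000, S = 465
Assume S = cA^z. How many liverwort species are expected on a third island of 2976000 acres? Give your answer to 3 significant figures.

z = ln(465/108) / ln(1575000/19190) = 1.4599 / 4.4076 = 0.3312
c = 108 / 19190^0.3312 = 108 / 26.22 = 4.119
S₃ = 4.119 × 2976000^0.3312 = 4.119 × 139.4 ≈ 574.1

574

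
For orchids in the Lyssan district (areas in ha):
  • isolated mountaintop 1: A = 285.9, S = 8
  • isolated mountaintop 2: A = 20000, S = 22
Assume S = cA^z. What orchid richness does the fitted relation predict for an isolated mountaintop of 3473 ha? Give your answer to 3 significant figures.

z = ln(22/8) / ln(20000/285.9) = 1.0116 / 4.2478 = 0.2381
c = 8 / 285.9^0.2381 = 8 / 3.845 = 2.08
S₃ = 2.08 × 3473^0.2381 = 2.08 × 6.969 ≈ 14.5

14.5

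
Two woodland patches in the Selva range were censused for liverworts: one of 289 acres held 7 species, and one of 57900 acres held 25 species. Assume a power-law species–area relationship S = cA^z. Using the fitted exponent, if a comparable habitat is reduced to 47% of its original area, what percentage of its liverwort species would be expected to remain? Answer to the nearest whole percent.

z = ln(25/7) / ln(57900/289) = 1.2730 / 5.3000 = 0.2402
S_new/S_old = (A_new/A_old)^z = 0.47^0.2402 = exp(0.2402 × -0.7550) = 0.8342

83%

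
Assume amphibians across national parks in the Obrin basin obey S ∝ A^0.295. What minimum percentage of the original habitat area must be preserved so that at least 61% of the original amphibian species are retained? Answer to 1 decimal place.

Need (A_new/A_old)^0.295 = 0.61, so A_new/A_old = 0.61^(1/0.295) = 0.61^3.39
ln(A_new/A_old) = ln 0.61 / 0.295 = -0.4943 / 0.295 = -1.6756
A_new/A_old = e^-1.6756 ≈ 0.1872

18.7%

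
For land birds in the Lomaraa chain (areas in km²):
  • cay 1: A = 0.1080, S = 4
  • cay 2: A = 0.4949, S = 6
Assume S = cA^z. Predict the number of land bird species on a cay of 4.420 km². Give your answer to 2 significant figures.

11

z = ln(6/4) / ln(0.4949/0.108) = 0.4055 / 1.5222 = 0.2664
c = 4 / 0.108^0.2664 = 4 / 0.5528 = 7.236
S₃ = 7.236 × 4.42^0.2664 = 7.236 × 1.486 ≈ 10.75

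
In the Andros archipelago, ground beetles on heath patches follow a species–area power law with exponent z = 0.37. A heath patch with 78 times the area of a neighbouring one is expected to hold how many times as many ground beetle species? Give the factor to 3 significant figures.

S₂/S₁ = (A₂/A₁)^z = 78^0.37
ln(S₂/S₁) = 0.37 × ln 78 = 0.37 × 4.3567 = 1.6120
S₂/S₁ = e^1.6120 ≈ 5.013

5.01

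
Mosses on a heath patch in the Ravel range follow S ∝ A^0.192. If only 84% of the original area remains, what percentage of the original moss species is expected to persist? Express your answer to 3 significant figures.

96.7%

S_new/S_old = (A_new/A_old)^z = 0.84^0.192
= exp(0.192 × ln 0.84) = exp(0.192 × -0.1744) = exp(-0.0335) ≈ 0.9671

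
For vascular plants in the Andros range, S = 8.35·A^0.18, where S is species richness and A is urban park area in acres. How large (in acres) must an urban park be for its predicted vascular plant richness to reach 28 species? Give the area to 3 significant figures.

830 acres

28 = 8.35 × A^0.18  ⇒  A^0.18 = 28/8.35 = 3.353
ln A = ln(3.353) / 0.18 = 1.2099 / 0.18 = 6.7219
A = e^6.7219 ≈ 830.4 acres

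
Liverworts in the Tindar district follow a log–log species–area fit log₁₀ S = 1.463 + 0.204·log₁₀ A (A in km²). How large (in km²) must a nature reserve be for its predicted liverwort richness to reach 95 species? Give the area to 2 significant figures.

95 = 29.04 × A^0.204  ⇒  A^0.204 = 95/29.04 = 3.271
ln A = ln(3.271) / 0.204 = 1.1852 / 0.204 = 5.8098
A = e^5.8098 ≈ 333.5 km²

330 km²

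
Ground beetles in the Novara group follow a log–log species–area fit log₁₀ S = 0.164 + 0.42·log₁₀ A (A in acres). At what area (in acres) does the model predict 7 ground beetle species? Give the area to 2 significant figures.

7 = 1.459 × A^0.42  ⇒  A^0.42 = 7/1.459 = 4.798
ln A = ln(4.798) / 0.42 = 1.5683 / 0.42 = 3.7340
A = e^3.7340 ≈ 41.85 acres

42 acres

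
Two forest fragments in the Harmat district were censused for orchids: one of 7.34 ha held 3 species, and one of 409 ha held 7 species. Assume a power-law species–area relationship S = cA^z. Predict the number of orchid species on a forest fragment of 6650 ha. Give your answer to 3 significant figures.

z = ln(7/3) / ln(409/7.34) = 0.8473 / 4.0204 = 0.2108
c = 3 / 7.34^0.2108 = 3 / 1.522 = 1.971
S₃ = 1.971 × 6650^0.2108 = 1.971 × 6.392 ≈ 12.6

12.6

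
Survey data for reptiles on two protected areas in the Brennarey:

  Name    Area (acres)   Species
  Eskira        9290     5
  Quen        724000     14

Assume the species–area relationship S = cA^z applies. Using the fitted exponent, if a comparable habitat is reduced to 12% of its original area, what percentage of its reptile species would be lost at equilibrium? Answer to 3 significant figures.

39.4%

z = ln(14/5) / ln(724000/9290) = 1.0296 / 4.3559 = 0.2364
S_new/S_old = (A_new/A_old)^z = 0.12^0.2364 = exp(0.2364 × -2.1203) = 0.6058
Fraction lost = 1 − 0.6058 = 0.3942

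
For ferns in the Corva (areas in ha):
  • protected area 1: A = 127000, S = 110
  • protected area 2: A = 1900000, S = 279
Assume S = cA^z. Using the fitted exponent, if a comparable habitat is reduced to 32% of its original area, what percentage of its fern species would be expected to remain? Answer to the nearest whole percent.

z = ln(279/110) / ln(1900000/127000) = 0.9307 / 2.7054 = 0.3440
S_new/S_old = (A_new/A_old)^z = 0.32^0.3440 = exp(0.3440 × -1.1394) = 0.6757

68%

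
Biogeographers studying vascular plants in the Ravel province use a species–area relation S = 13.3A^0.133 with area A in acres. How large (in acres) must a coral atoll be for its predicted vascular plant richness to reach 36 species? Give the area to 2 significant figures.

36 = 13.3 × A^0.133  ⇒  A^0.133 = 36/13.3 = 2.707
ln A = ln(2.707) / 0.133 = 0.9958 / 0.133 = 7.4869
A = e^7.4869 ≈ 1784 acres

1800 acres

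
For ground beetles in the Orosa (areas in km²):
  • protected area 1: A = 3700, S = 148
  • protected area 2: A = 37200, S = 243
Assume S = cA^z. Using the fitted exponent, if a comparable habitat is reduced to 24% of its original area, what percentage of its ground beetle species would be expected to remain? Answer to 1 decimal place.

73.6%

z = ln(243/148) / ln(37200/3700) = 0.4958 / 2.3080 = 0.2148
S_new/S_old = (A_new/A_old)^z = 0.24^0.2148 = exp(0.2148 × -1.4271) = 0.7359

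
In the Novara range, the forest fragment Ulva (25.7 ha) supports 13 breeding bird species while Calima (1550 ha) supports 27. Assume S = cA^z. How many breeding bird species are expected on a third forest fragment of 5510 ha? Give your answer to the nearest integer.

z = ln(27/13) / ln(1550/25.7) = 0.7309 / 4.0995 = 0.1783
c = 13 / 25.7^0.1783 = 13 / 1.784 = 7.287
S₃ = 7.287 × 5510^0.1783 = 7.287 × 4.645 ≈ 33.85

34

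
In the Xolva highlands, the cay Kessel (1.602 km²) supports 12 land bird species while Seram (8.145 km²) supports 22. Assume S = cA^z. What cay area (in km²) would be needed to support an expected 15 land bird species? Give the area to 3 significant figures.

z = ln(22/12) / ln(8.145/1.602) = 0.6061 / 1.6262 = 0.3727
c = 12 / 1.602^0.3727 = 12 / 1.192 = 10.07
A = (15/10.07)^(1/0.3727) ⇒ ln A = ln(1.49)/0.3727 = 1.0699
A = e^1.0699 ≈ 2.915 km²

2.92 km²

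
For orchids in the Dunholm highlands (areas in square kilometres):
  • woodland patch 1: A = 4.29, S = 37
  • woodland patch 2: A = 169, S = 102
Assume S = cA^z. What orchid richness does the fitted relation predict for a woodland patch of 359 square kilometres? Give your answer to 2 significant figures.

130

z = ln(102/37) / ln(169/4.29) = 1.0141 / 3.6736 = 0.2760
c = 37 / 4.29^0.2760 = 37 / 1.495 = 24.75
S₃ = 24.75 × 359^0.2760 = 24.75 × 5.073 ≈ 125.6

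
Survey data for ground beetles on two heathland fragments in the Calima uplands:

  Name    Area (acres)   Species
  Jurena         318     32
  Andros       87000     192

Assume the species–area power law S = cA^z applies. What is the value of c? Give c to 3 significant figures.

z = ln(S₂/S₁) / ln(A₂/A₁) = ln(192/32) / ln(87000/318) = 1.7918 / 5.6116 = 0.3193
c = S₁ / A₁^z = 32 / 318^0.3193 = 32 / 6.295 = 5.083

5.08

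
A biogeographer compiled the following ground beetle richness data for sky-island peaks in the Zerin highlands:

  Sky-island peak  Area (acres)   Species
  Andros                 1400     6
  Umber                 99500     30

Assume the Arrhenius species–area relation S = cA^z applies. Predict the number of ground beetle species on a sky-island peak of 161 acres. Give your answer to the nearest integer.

z = ln(30/6) / ln(99500/1400) = 1.6094 / 4.2637 = 0.3775
c = 6 / 1400^0.3775 = 6 / 15.4 = 0.3896
S₃ = 0.3896 × 161^0.3775 = 0.3896 × 6.808 ≈ 2.652

3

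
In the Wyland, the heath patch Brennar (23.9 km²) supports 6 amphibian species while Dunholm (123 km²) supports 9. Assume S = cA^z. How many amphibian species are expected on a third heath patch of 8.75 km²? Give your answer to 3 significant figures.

4.68

z = ln(9/6) / ln(123/23.9) = 0.4055 / 1.6383 = 0.2475
c = 6 / 23.9^0.2475 = 6 / 2.194 = 2.735
S₃ = 2.735 × 8.75^0.2475 = 2.735 × 1.711 ≈ 4.679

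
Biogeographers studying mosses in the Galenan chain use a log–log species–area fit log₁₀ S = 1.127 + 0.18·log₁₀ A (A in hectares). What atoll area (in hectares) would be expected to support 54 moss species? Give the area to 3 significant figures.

54 = 13.4 × A^0.18  ⇒  A^0.18 = 54/13.4 = 4.031
ln A = ln(4.031) / 0.18 = 1.3940 / 0.18 = 7.7443
A = e^7.7443 ≈ 2308 hectares

2310 hectares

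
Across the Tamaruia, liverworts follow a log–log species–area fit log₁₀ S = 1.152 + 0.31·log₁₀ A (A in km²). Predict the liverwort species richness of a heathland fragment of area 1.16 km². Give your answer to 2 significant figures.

S = 14.19 × 1.16^0.31 = 14.19 × 1.047 ≈ 14.86

15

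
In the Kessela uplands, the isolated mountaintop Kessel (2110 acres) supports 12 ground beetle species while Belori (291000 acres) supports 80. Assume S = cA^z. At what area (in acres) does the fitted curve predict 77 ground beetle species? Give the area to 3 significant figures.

z = ln(80/12) / ln(291000/2110) = 1.8971 / 4.9266 = 0.3851
c = 12 / 2110^0.3851 = 12 / 19.06 = 0.6296
A = (77/0.6296)^(1/0.3851) ⇒ ln A = ln(122.3)/0.3851 = 12.4818
A = e^12.4818 ≈ 263503 acres

264000 acres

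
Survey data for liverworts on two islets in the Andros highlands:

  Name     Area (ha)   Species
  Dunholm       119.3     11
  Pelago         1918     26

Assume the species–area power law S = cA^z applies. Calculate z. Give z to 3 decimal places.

0.310

Taking logs: ln S = ln c + z ln A, so z = (ln S₂ − ln S₁)/(ln A₂ − ln A₁).
z = ln(26/11) / ln(1918/119.3) = ln(2.364) / ln(16.08) = 0.8602 / 2.7774 = 0.3097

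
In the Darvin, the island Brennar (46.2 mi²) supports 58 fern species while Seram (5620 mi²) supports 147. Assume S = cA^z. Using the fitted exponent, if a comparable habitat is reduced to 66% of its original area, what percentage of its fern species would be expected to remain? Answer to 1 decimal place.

z = ln(147/58) / ln(5620/46.2) = 0.9300 / 4.8011 = 0.1937
S_new/S_old = (A_new/A_old)^z = 0.66^0.1937 = exp(0.1937 × -0.4155) = 0.9227

92.3%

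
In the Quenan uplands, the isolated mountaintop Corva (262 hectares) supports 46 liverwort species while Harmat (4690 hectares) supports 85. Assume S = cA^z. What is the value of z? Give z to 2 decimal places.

Taking logs: ln S = ln c + z ln A, so z = (ln S₂ − ln S₁)/(ln A₂ − ln A₁).
z = ln(85/46) / ln(4690/262) = ln(1.848) / ln(17.9) = 0.6140 / 2.8848 = 0.2128

0.21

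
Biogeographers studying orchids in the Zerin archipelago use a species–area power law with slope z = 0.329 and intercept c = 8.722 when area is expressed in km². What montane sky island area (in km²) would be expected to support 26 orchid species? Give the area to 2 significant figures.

26 = 8.722 × A^0.329  ⇒  A^0.329 = 26/8.722 = 2.981
ln A = ln(2.981) / 0.329 = 1.0922 / 0.329 = 3.3199
A = e^3.3199 ≈ 27.66 km²

28 km²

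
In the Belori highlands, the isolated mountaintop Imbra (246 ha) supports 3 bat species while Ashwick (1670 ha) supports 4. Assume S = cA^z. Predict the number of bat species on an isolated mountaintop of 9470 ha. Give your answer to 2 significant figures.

5.2

z = ln(4/3) / ln(1670/246) = 0.2877 / 1.9152 = 0.1502
c = 3 / 246^0.1502 = 3 / 2.286 = 1.312
S₃ = 1.312 × 9470^0.1502 = 1.312 × 3.956 ≈ 5.191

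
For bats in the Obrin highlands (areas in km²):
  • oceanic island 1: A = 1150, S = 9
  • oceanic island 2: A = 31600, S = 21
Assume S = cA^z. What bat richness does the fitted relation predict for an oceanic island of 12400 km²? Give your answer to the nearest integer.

17

z = ln(21/9) / ln(31600/1150) = 0.8473 / 3.3134 = 0.2557
c = 9 / 1150^0.2557 = 9 / 6.063 = 1.484
S₃ = 1.484 × 12400^0.2557 = 1.484 × 11.14 ≈ 16.53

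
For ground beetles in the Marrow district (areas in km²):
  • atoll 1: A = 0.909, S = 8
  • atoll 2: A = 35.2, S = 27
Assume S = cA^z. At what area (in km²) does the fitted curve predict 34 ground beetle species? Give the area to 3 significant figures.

z = ln(27/8) / ln(35.2/0.909) = 1.2164 / 3.6565 = 0.3327
c = 8 / 0.909^0.3327 = 8 / 0.9688 = 8.258
A = (34/8.258)^(1/0.3327) ⇒ ln A = ln(4.117)/0.3327 = 4.2540
A = e^4.2540 ≈ 70.39 km²

70.4 km²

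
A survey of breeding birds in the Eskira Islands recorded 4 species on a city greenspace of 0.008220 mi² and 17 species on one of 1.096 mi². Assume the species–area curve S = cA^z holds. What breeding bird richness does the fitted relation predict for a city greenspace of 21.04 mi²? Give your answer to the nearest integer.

z = ln(17/4) / ln(1.096/0.00822) = 1.4469 / 4.8929 = 0.2957
c = 4 / 0.00822^0.2957 = 4 / 0.2418 = 16.55
S₃ = 16.55 × 21.04^0.2957 = 16.55 × 2.462 ≈ 40.73

41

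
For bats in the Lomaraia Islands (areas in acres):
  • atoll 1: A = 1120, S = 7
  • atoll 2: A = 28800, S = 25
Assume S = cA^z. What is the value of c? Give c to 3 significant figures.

0.446

z = ln(S₂/S₁) / ln(A₂/A₁) = ln(25/7) / ln(28800/1120) = 1.2730 / 3.2470 = 0.3920
c = S₁ / A₁^z = 7 / 1120^0.3920 = 7 / 15.68 = 0.4464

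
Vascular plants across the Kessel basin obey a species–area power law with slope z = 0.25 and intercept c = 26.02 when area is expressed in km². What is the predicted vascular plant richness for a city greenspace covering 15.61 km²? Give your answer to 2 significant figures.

S = 26.02 × 15.61^0.25 = 26.02 × 1.988 ≈ 51.72

52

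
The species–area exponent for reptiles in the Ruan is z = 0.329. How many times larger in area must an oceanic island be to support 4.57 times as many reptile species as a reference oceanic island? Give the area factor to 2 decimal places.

101.35

(A₂/A₁)^0.329 = 4.57, so A₂/A₁ = 4.57^(1/0.329) = 4.57^3.04
ln(A₂/A₁) = ln 4.57 / 0.329 = 1.5195 / 0.329 = 4.6186
A₂/A₁ = e^4.6186 ≈ 101.4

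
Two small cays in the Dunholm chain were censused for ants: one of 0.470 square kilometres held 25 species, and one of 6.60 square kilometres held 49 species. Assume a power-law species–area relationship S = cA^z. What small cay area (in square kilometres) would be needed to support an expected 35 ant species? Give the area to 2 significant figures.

z = ln(49/25) / ln(6.6/0.47) = 0.6729 / 2.6421 = 0.2547
c = 25 / 0.47^0.2547 = 25 / 0.8251 = 30.3
A = (35/30.3)^(1/0.2547) ⇒ ln A = ln(1.155)/0.2547 = 0.5660
A = e^0.5660 ≈ 1.761 square kilometres

1.8 square kilometres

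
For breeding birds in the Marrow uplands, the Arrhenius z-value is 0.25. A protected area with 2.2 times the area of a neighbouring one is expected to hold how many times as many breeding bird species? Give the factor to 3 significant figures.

S₂/S₁ = (A₂/A₁)^z = 2.2^0.25
ln(S₂/S₁) = 0.25 × ln 2.2 = 0.25 × 0.7885 = 0.1971
S₂/S₁ = e^0.1971 ≈ 1.218

1.22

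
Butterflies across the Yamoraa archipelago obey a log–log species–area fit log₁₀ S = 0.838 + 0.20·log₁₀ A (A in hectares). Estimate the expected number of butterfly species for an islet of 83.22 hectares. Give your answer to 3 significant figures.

16.7

S = 6.887 × 83.22^0.2
ln S = ln 6.887 + 0.2 × ln 83.22 = 1.9296 + 0.2 × 4.4215 = 2.8139
S = e^2.8139 ≈ 16.67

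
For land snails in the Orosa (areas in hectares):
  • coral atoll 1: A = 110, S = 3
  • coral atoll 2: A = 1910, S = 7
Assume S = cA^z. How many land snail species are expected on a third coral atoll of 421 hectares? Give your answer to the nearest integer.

4

z = ln(7/3) / ln(1910/110) = 0.8473 / 2.8544 = 0.2968
c = 3 / 110^0.2968 = 3 / 4.036 = 0.7433
S₃ = 0.7433 × 421^0.2968 = 0.7433 × 6.012 ≈ 4.468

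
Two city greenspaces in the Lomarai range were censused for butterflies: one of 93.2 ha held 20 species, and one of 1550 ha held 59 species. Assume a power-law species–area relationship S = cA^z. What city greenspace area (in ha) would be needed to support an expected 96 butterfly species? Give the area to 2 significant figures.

5500 ha

z = ln(59/20) / ln(1550/93.2) = 1.0818 / 2.8113 = 0.3848
c = 20 / 93.2^0.3848 = 20 / 5.726 = 3.493
A = (96/3.493)^(1/0.3848) ⇒ ln A = ln(27.48)/0.3848 = 8.6111
A = e^8.6111 ≈ 5492 ha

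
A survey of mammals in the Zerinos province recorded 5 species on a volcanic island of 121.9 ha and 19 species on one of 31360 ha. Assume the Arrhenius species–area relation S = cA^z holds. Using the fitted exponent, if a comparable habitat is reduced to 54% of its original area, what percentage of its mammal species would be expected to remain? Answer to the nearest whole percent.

86%

z = ln(19/5) / ln(31360/121.9) = 1.3350 / 5.5501 = 0.2405
S_new/S_old = (A_new/A_old)^z = 0.54^0.2405 = exp(0.2405 × -0.6162) = 0.8622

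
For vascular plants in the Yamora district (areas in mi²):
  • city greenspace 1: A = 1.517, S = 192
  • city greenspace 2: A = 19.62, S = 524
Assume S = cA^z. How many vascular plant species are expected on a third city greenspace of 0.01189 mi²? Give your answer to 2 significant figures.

z = ln(524/192) / ln(19.62/1.517) = 1.0040 / 2.5598 = 0.3922
c = 192 / 1.517^0.3922 = 192 / 1.178 = 163
S₃ = 163 × 0.01189^0.3922 = 163 × 0.1758 ≈ 28.67

29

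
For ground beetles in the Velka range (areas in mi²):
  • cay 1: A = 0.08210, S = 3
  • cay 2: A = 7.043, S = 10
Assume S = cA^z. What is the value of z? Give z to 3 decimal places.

0.270

Taking logs: ln S = ln c + z ln A, so z = (ln S₂ − ln S₁)/(ln A₂ − ln A₁).
z = ln(10/3) / ln(7.043/0.0821) = ln(3.333) / ln(85.79) = 1.2040 / 4.4519 = 0.2704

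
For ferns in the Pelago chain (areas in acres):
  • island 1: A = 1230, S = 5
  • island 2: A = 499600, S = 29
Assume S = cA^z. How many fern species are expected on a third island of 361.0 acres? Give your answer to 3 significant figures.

z = ln(29/5) / ln(499600/1230) = 1.7579 / 6.0068 = 0.2926
c = 5 / 1230^0.2926 = 5 / 8.021 = 0.6233
S₃ = 0.6233 × 361^0.2926 = 0.6233 × 5.603 ≈ 3.493

3.49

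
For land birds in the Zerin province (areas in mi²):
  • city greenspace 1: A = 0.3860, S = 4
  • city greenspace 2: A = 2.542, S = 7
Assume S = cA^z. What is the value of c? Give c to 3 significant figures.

5.31

z = ln(S₂/S₁) / ln(A₂/A₁) = ln(7/4) / ln(2.542/0.386) = 0.5596 / 1.8849 = 0.2969
c = S₁ / A₁^z = 4 / 0.386^0.2969 = 4 / 0.7538 = 5.306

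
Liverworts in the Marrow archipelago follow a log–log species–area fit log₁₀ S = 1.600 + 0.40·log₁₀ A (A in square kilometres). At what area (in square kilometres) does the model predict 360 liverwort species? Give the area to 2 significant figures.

360 = 39.81 × A^0.4  ⇒  A^0.4 = 360/39.81 = 9.043
ln A = ln(9.043) / 0.4 = 2.2020 / 0.4 = 5.5049
A = e^5.5049 ≈ 245.9 square kilometres

250 square kilometres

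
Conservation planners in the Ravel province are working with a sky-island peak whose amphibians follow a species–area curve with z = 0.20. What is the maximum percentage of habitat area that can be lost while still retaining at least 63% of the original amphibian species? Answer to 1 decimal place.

Need (A_new/A_old)^0.2 = 0.63, so A_new/A_old = 0.63^(1/0.2) = 0.63^5
ln(A_new/A_old) = ln 0.63 / 0.2 = -0.4620 / 0.2 = -2.3102
A_new/A_old = e^-2.3102 ≈ 0.09924
Fraction that can be lost = 1 − 0.09924 = 0.9008

90.1%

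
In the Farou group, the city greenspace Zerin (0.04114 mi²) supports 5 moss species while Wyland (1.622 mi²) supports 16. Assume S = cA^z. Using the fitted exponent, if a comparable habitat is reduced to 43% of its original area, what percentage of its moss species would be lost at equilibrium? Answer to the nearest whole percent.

23%

z = ln(16/5) / ln(1.622/0.04114) = 1.1632 / 3.6744 = 0.3166
S_new/S_old = (A_new/A_old)^z = 0.43^0.3166 = exp(0.3166 × -0.8440) = 0.7656
Fraction lost = 1 − 0.7656 = 0.2344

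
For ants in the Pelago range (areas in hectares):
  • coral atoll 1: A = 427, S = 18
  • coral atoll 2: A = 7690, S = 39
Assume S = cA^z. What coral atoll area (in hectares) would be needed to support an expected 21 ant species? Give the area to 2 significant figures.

760 hectares

z = ln(39/18) / ln(7690/427) = 0.7732 / 2.8909 = 0.2675
c = 18 / 427^0.2675 = 18 / 5.053 = 3.562
A = (21/3.562)^(1/0.2675) ⇒ ln A = ln(5.895)/0.2675 = 6.6331
A = e^6.6331 ≈ 759.9 hectares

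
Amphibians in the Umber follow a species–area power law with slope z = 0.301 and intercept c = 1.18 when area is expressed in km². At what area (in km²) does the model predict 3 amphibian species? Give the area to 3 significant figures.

22.2 km²

3 = 1.18 × A^0.301  ⇒  A^0.301 = 3/1.18 = 2.542
ln A = ln(2.542) / 0.301 = 0.9331 / 0.301 = 3.1000
A = e^3.1000 ≈ 22.2 km²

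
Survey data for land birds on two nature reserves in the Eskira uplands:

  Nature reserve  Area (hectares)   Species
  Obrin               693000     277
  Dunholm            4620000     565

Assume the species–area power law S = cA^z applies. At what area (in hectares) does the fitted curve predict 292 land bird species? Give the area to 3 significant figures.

z = ln(565/277) / ln(4620000/693000) = 0.7128 / 1.8971 = 0.3757
c = 277 / 693000^0.3757 = 277 / 156.5 = 1.77
A = (292/1.77)^(1/0.3757) ⇒ ln A = ln(165)/0.3757 = 13.5891
A = e^13.5891 ≈ 797424 hectares

797000 hectares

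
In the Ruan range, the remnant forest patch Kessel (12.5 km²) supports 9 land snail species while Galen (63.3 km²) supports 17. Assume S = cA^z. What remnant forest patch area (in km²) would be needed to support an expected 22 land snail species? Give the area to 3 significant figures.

122 km²

z = ln(17/9) / ln(63.3/12.5) = 0.6360 / 1.6222 = 0.3921
c = 9 / 12.5^0.3921 = 9 / 2.692 = 3.343
A = (22/3.343)^(1/0.3921) ⇒ ln A = ln(6.58)/0.3921 = 4.8055
A = e^4.8055 ≈ 122.2 km²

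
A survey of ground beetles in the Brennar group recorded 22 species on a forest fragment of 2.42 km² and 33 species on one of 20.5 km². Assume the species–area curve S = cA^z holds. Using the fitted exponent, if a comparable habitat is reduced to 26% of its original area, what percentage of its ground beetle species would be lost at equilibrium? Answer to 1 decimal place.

z = ln(33/22) / ln(20.5/2.42) = 0.4055 / 2.1367 = 0.1898
S_new/S_old = (A_new/A_old)^z = 0.26^0.1898 = exp(0.1898 × -1.3471) = 0.7744
Fraction lost = 1 − 0.7744 = 0.2256

22.6%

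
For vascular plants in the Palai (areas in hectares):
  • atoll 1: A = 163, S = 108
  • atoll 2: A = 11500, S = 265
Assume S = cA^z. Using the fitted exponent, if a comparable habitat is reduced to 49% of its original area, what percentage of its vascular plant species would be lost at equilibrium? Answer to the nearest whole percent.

z = ln(265/108) / ln(11500/163) = 0.8976 / 4.2564 = 0.2109
S_new/S_old = (A_new/A_old)^z = 0.49^0.2109 = exp(0.2109 × -0.7133) = 0.8603
Fraction lost = 1 − 0.8603 = 0.1397

14%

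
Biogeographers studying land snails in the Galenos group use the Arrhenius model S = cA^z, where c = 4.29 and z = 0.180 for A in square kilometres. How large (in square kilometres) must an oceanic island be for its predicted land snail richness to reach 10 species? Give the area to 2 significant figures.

110 square kilometres

10 = 4.29 × A^0.18  ⇒  A^0.18 = 10/4.29 = 2.331
ln A = ln(2.331) / 0.18 = 0.8463 / 0.18 = 4.7017
A = e^4.7017 ≈ 110.1 square kilometres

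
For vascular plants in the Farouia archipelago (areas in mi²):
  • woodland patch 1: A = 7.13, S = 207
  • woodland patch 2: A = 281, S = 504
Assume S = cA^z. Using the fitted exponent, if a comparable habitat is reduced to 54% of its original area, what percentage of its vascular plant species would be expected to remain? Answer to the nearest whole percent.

86%

z = ln(504/207) / ln(281/7.13) = 0.8899 / 3.6740 = 0.2422
S_new/S_old = (A_new/A_old)^z = 0.54^0.2422 = exp(0.2422 × -0.6162) = 0.8614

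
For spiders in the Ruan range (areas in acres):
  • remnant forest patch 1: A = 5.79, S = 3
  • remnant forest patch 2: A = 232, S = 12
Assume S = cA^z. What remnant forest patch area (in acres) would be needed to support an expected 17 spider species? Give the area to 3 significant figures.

z = ln(12/3) / ln(232/5.79) = 1.3863 / 3.6906 = 0.3756
c = 3 / 5.79^0.3756 = 3 / 1.934 = 1.551
A = (17/1.551)^(1/0.3756) ⇒ ln A = ln(10.96)/0.3756 = 6.3740
A = e^6.3740 ≈ 586.4 acres

586 acres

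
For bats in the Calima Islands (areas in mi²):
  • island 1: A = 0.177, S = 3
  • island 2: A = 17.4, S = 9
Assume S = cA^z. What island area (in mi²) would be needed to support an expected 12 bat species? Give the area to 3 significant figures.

57.9 mi²

z = ln(9/3) / ln(17.4/0.177) = 1.0986 / 4.5881 = 0.2394
c = 3 / 0.177^0.2394 = 3 / 0.6606 = 4.541
A = (12/4.541)^(1/0.2394) ⇒ ln A = ln(2.642)/0.2394 = 4.0579
A = e^4.0579 ≈ 57.85 mi²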